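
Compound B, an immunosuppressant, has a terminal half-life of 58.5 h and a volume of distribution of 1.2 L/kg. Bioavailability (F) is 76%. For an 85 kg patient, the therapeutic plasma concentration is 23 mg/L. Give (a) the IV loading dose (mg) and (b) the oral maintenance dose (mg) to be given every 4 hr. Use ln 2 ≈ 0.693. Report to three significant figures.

(a) 2350 mg; (b) 146 mg

Total Vd = 1.2 × 85 = 102.0 L
LD = Vd × C = 102.0 × 23 = 2346 mg
CL = 0.693 × Vd / t½ = 0.693 × 102.0 / 58.5 = 1.208 L/h
D = CL × Css × τ / F = 1.208 × 23 × 4 / 0.76 = 146.2 mg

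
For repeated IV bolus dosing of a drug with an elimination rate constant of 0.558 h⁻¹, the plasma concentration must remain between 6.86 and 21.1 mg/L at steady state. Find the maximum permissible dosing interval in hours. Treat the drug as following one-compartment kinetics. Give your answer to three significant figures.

Between IV bolus doses, concentration decays as C = C₀·e^(−kτ), so C_peak/C_trough = e^(kτ).
τ_max = ln(C_peak/C_trough) / k = ln(21.1/6.86) / 0.5580 = 1.124 / 0.5580 = 2.014 h

2.01 h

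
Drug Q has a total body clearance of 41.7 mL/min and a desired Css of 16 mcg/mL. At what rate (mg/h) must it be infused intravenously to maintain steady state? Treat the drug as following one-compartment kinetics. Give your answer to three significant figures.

40.0 mg/h

CL = 41.7 mL/min × 60/1000 = 2.502 L/h
At steady state, infusion rate equals elimination rate: rate in = CL × Css.
Rate = CL × Css = 2.502 × 16 = 40.03 mg/h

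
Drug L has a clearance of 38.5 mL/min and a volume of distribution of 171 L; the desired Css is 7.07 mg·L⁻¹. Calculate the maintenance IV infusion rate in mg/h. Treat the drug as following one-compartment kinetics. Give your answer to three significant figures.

16.3 mg/h

CL = 38.5 mL/min = 38.5 × 0.06 = 2.310 L/h
Rate = CL × Css = 2.310 × 7.07 = 16.33 mg/h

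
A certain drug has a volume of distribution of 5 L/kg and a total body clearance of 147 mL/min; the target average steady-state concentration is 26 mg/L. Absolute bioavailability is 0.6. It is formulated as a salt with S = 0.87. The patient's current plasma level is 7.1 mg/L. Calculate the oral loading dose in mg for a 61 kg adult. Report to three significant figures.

11000 mg

Total Vd = 5 × 61 = 305.0 L
LD is governed by Vd — clearance does not enter the loading-dose calculation.
Concentration deficit ΔC = 26 − 7.1 = 18.90 mg/L
LD = Vd × ΔC / F / S = 305.0 × 18.90 / 0.6 / 0.87 = 11040 mg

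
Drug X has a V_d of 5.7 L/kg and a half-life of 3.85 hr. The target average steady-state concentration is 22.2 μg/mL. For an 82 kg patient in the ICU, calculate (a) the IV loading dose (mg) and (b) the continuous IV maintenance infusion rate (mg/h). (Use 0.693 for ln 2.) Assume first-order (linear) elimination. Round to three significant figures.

Total Vd = 5.7 × 82 = 467.4 L
LD = Vd × C = 467.4 × 22.2 = 10380 mg
CL = 0.693 × Vd / t½ = 0.693 × 467.4 / 3.85 = 84.13 L/h
Infusion rate = CL × Css = 84.13 × 22.2 = 1868 mg/h

(a) 10400 mg; (b) 1870 mg/h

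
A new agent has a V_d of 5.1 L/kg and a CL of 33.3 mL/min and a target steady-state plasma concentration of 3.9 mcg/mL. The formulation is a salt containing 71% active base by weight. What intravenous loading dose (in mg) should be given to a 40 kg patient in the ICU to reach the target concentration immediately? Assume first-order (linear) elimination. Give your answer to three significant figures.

Total Vd = 5.1 × 40 = 204.0 L
LD = Vd × C / S = 204.0 × 3.900 / 0.71 = 1121 mg

1120 mg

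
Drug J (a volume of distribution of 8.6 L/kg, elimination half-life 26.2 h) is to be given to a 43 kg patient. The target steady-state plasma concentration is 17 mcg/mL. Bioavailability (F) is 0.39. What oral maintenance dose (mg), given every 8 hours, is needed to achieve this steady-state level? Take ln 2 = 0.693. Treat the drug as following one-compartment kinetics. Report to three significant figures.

3410 mg

Total Vd = 8.6 × 43 = 369.8 L
CL = ln 2 · Vd / t½ = 0.693 × 369.8 / 26.2 = 9.781 L/h
D = CL × Css × τ / F = 9.781 × 17 × 8 / 0.39 = 3411 mg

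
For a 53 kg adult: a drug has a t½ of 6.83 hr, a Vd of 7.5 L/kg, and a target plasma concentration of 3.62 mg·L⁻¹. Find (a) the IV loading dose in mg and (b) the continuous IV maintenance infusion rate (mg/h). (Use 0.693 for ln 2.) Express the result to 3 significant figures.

Total Vd = 7.5 × 53 = 397.5 L
LD = Vd × C = 397.5 × 3.62 = 1439 mg
CL = 0.693 × Vd / t½ = 0.693 × 397.5 / 6.83 = 40.33 L/h
Infusion rate = CL × Css = 40.33 × 3.62 = 146.0 mg/h

(a) 1440 mg; (b) 146 mg/h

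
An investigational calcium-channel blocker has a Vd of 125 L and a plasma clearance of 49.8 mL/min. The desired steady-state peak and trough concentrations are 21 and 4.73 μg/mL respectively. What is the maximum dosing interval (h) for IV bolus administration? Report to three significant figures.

62.4 h

CL = 49.8 mL/min × 60/1000 = 2.988 L/h
k = CL / Vd = 2.988 / 125.0 = 0.02390 h⁻¹
Between IV bolus doses, concentration decays as C = C₀·e^(−kτ), so C_peak/C_trough = e^(kτ).
τ_max = ln(C_peak/C_trough) / k = ln(21/4.73) / 0.02390 = 1.491 / 0.02390 = 62.38 h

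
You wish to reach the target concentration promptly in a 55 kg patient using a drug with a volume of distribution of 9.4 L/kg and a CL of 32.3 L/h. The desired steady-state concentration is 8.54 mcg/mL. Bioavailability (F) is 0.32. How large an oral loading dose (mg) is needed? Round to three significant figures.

13800 mg

Vd = 9.4 L/kg × 55 kg = 517.0 L
LD = Vd × C / F = 517.0 × 8.540 / 0.32 = 13800 mg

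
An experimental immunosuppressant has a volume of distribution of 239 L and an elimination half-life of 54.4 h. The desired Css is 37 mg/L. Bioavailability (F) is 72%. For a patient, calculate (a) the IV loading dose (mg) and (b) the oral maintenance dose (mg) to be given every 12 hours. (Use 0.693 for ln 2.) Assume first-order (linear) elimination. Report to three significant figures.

LD = Vd × C = 239.0 × 37 = 8843 mg
CL = 0.693 × Vd / t½ = 0.693 × 239.0 / 54.4 = 3.045 L/h
D = CL × Css × τ / F = 3.045 × 37 × 12 / 0.72 = 1878 mg

(a) 8840 mg; (b) 1880 mg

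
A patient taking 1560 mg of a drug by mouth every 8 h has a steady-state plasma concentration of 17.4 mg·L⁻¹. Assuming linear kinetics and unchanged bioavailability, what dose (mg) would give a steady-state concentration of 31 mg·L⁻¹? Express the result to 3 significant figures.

With linear kinetics, Css is proportional to dose rate (D/τ) at fixed clearance.
D₂ = D₁ × (Css,target / Css,current) = 1560 × 31/17.4 = 2779 mg

2780 mg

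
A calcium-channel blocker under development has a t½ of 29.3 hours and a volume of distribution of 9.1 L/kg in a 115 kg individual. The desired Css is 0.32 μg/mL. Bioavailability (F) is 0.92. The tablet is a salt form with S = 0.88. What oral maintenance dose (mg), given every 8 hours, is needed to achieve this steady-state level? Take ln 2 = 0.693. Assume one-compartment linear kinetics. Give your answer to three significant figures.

78.3 mg

Total Vd = 9.1 × 115 = 1047 L
CL = ln 2 · Vd / t½ = 0.693 × 1047 / 29.3 = 24.76 L/h
D = CL × Css × τ / F / S = 24.76 × 0.32 × 8 / 0.92 / 0.88 = 78.29 mg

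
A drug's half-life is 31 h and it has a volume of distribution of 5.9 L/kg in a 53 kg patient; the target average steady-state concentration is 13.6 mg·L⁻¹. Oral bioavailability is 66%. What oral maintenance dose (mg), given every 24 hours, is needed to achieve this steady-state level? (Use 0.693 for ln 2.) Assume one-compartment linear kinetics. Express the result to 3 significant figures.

3460 mg

Total Vd = 5.9 × 53 = 312.7 L
CL = ln 2 · Vd / t½ = 0.693 × 312.7 / 31 = 6.990 L/h
D = CL × Css × τ / F = 6.990 × 13.6 × 24 / 0.66 = 3457 mg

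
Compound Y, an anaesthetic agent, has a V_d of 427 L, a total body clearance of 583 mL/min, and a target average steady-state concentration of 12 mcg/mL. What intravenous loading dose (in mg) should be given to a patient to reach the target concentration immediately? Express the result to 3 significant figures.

5120 mg

LD = Vd × C = 427.0 × 12.00 = 5124 mg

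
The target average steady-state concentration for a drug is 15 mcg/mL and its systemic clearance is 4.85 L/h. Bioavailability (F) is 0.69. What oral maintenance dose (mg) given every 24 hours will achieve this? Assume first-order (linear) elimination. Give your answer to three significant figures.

D = CL × Css × τ / F = 4.850 × 15 × 24 / 0.69 = 2530 mg

2530 mg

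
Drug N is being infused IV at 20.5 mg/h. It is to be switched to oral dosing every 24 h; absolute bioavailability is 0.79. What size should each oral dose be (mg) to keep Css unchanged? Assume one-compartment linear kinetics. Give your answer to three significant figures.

623 mg

To maintain the same Css, the systemic dosing rate must be unchanged: F·D/τ = infusion rate.
D = rate × τ / F = 20.5 × 24 / 0.79 = 622.8 mg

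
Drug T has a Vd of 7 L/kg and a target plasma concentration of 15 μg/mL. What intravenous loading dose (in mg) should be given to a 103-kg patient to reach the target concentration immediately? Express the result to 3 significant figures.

Vd = 7 L/kg × 103 kg = 721.0 L
The loading dose fills Vd to the target concentration.
LD = Vd × C = 721.0 × 15.00 = 10820 mg

10800 mg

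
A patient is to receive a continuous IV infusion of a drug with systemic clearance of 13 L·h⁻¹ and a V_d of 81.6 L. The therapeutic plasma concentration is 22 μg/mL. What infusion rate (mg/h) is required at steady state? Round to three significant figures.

286 mg/h

Rate = CL × Css = 13.00 × 22 = 286.0 mg/h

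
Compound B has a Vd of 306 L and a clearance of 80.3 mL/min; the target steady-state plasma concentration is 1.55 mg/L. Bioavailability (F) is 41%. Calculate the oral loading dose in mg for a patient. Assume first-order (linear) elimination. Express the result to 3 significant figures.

LD = Vd × C / F = 306.0 × 1.550 / 0.41 = 1157 mg

1160 mg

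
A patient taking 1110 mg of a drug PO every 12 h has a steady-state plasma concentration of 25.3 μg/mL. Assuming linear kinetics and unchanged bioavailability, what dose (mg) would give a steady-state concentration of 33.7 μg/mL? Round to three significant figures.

1480 mg

With linear kinetics, Css is proportional to dose rate (D/τ) at fixed clearance.
D₂ = D₁ × (Css,target / Css,current) = 1110 × 33.7/25.3 = 1479 mg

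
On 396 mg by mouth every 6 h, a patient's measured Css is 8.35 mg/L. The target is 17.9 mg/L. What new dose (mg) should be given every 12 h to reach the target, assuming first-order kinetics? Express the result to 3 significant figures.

1700 mg

For first-order elimination, Css ∝ F·D/(CL·τ); F and CL are unchanged, so Css ∝ D/τ.
D₂ = D₁ × (Css,target / Css,current) × (τ₂/τ₁) = 396 × (17.9/8.35) × (12/6) = 1698 mg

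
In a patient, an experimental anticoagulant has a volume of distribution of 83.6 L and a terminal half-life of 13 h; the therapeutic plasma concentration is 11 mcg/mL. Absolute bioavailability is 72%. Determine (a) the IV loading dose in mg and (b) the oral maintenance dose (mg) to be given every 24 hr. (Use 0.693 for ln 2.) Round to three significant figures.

(a) 920 mg; (b) 1630 mg

LD = Vd × C = 83.60 × 11 = 919.6 mg
CL = 0.693 × Vd / t½ = 0.693 × 83.60 / 13 = 4.457 L/h
D = CL × Css × τ / F = 4.457 × 11 × 24 / 0.72 = 1634 mg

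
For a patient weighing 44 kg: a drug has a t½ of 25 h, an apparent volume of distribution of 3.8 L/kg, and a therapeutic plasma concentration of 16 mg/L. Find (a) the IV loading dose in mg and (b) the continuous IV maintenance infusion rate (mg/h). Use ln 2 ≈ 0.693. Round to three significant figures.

(a) 2680 mg; (b) 74.2 mg/h

Vd = 3.8 L/kg × 44 kg = 167.2 L
LD = Vd × C = 167.2 × 16 = 2675 mg
CL = 0.693 × Vd / t½ = 0.693 × 167.2 / 25 = 4.635 L/h
Infusion rate = CL × Css = 4.635 × 16 = 74.16 mg/h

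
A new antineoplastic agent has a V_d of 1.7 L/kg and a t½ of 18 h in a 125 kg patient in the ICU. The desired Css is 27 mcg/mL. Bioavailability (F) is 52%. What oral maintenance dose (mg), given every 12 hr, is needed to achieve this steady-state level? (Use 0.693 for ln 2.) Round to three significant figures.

5100 mg

Vd(total) = 125 kg × 1.7 L/kg = 212.5 L
CL = ln 2 · Vd / t½ = 0.693 × 212.5 / 18 = 8.181 L/h
D = CL × Css × τ / F = 8.181 × 27 × 12 / 0.52 = 5097 mg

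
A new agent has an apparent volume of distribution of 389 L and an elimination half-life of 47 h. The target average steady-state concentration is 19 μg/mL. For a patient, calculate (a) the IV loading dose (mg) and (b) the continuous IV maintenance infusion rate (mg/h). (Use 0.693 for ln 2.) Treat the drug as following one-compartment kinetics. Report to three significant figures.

LD = Vd × C = 389.0 × 19 = 7391 mg
CL = 0.693 × Vd / t½ = 0.693 × 389.0 / 47 = 5.736 L/h
Infusion rate = CL × Css = 5.736 × 19 = 109.0 mg/h

(a) 7390 mg; (b) 109 mg/h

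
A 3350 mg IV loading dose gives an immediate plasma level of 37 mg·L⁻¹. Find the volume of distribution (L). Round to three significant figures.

Immediately after an IV bolus, C₀ = Dose / Vd, so Vd = Dose / C₀.
Vd = 3350 / 37 = 90.54 L

90.5 L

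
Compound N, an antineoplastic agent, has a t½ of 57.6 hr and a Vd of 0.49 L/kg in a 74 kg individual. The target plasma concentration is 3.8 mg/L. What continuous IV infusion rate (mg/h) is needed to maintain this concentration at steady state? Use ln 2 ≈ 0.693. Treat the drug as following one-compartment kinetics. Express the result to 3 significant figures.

Vd(total) = 74 kg × 0.49 L/kg = 36.26 L
CL = ln 2 · Vd / t½ = 0.693 × 36.26 / 57.6 = 0.4363 L/h
Infusion rate = CL × Css = 0.4363 × 3.8 = 1.658 mg/h

1.66 mg/h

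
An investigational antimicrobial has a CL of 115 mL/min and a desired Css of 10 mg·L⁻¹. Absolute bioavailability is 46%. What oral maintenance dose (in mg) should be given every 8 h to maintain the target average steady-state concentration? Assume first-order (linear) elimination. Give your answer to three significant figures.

1200 mg

CL = 115 mL/min = 115 × 0.06 = 6.900 L/h
At steady state, dose per interval replaces the amount cleared in that interval: F·D/τ = CL·Css.
D = CL × Css × τ / F = 6.900 × 10 × 8 / 0.46 = 1200 mg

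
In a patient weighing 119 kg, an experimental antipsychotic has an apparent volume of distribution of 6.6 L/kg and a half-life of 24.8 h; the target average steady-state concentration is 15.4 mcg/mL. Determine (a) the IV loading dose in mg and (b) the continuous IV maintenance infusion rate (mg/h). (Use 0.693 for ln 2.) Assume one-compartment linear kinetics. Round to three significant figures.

Vd(total) = 119 kg × 6.6 L/kg = 785.4 L
LD = Vd × C = 785.4 × 15.4 = 12100 mg
CL = 0.693 × Vd / t½ = 0.693 × 785.4 / 24.8 = 21.95 L/h
Infusion rate = CL × Css = 21.95 × 15.4 = 338.0 mg/h

(a) 12100 mg; (b) 338 mg/h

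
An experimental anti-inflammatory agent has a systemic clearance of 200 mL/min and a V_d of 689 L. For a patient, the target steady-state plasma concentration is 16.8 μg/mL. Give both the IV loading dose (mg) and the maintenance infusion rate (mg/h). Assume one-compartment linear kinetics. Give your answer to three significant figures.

(a) 11600 mg; (b) 202 mg/h

LD = Vd · C_target = 689.0 × 16.8 = 11580 mg
Convert clearance: 200 mL/min × 60 min/h ÷ 1000 mL/L = 12.00 L/h
Maintenance infusion rate = CL × Css = 12.00 × 16.8 = 201.6 mg/h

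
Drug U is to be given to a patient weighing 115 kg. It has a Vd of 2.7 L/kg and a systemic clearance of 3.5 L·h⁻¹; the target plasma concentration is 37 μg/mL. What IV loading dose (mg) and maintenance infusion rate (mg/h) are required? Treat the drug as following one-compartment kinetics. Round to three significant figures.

Vd = 2.7 L/kg × 115 kg = 310.5 L
Loading: fill Vd to C_target → 310.5 L × 37 mg/L = 11490 mg
Maintenance infusion rate = CL × Css = 3.500 × 37 = 129.5 mg/h

(a) 11500 mg; (b) 130 mg/h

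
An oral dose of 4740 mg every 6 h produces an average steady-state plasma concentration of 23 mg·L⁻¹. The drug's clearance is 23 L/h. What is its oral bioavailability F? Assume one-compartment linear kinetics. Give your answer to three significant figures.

0.670

F·D/τ = CL·Css at steady state → F = CL·Css·τ / D.
F = 23 × 23 × 6 / 4740 = 0.670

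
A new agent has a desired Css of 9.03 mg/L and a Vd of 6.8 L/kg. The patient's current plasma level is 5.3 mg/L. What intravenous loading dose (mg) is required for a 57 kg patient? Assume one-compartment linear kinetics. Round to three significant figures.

Vd = 6.8 L/kg × 57 kg = 387.6 L
Concentration deficit ΔC = 9.03 − 5.3 = 3.730 mg/L
LD = Vd × ΔC = 387.6 × 3.730 = 1446 mg

1450 mg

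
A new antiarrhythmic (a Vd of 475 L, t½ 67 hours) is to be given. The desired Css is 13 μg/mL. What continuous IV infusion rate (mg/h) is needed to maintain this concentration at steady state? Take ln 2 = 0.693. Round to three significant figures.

63.9 mg/h

CL = ln 2 · Vd / t½ = 0.693 × 475.0 / 67 = 4.913 L/h
Infusion rate = CL × Css = 4.913 × 13 = 63.87 mg/h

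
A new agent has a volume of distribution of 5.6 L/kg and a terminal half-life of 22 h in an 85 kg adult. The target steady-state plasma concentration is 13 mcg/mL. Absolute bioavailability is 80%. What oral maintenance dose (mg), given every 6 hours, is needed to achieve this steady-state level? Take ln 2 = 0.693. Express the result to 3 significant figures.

Total Vd = 5.6 × 85 = 476.0 L
k = 0.693/22 = 0.03150 h⁻¹, so CL = k·Vd = 0.03150 × 476.0 = 14.99 L/h
D = CL × Css × τ / F = 14.99 × 13 × 6 / 0.8 = 1462 mg

1460 mg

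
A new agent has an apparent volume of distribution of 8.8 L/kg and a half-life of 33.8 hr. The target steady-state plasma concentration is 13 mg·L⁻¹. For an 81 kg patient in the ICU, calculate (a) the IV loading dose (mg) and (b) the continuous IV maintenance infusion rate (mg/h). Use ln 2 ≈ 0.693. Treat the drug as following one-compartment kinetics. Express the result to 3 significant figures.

(a) 9270 mg; (b) 190 mg/h

Total Vd = 8.8 × 81 = 712.8 L
LD = Vd × C = 712.8 × 13 = 9266 mg
CL = 0.693 × Vd / t½ = 0.693 × 712.8 / 33.8 = 14.61 L/h
Infusion rate = CL × Css = 14.61 × 13 = 189.9 mg/h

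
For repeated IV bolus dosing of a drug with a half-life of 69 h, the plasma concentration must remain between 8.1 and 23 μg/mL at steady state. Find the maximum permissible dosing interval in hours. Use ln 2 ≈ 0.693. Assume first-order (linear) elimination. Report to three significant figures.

k = 0.693 / t½ = 0.693 / 69 = 0.01004 h⁻¹
Between IV bolus doses, concentration decays as C = C₀·e^(−kτ), so C_peak/C_trough = e^(kτ).
τ_max = ln(C_peak/C_trough) / k = ln(23/8.1) / 0.01004 = 1.044 / 0.01004 = 104.0 h

104 h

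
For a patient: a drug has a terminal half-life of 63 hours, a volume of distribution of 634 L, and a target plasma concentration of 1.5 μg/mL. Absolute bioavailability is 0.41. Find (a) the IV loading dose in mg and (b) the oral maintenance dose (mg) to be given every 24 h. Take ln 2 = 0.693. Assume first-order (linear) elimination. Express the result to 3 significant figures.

LD = Vd × C = 634.0 × 1.5 = 951.0 mg
CL = 0.693 × Vd / t½ = 0.693 × 634.0 / 63 = 6.974 L/h
D = CL × Css × τ / F = 6.974 × 1.5 × 24 / 0.41 = 612.4 mg

(a) 951 mg; (b) 612 mg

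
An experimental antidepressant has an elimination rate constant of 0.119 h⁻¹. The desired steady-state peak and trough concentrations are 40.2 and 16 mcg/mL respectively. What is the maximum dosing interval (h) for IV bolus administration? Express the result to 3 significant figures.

7.74 h

Between IV bolus doses, concentration decays as C = C₀·e^(−kτ), so C_peak/C_trough = e^(kτ).
τ_max = ln(C_peak/C_trough) / k = ln(40.2/16) / 0.1190 = 0.9213 / 0.1190 = 7.742 h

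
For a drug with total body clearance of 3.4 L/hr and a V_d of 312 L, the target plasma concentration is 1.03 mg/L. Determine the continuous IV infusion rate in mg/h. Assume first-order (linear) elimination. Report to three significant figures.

3.50 mg/h

Maintenance depends on clearance, not Vd — rate in must match rate out.
Infusion rate = CL · Css = 3.400 L/h × 1.03 mg/L = 3.502 mg/h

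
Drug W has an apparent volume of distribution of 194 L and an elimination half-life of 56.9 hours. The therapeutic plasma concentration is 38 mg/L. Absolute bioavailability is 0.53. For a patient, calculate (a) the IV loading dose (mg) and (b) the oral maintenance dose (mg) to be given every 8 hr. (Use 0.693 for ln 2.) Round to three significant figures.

LD = Vd × C = 194.0 × 38 = 7372 mg
CL = 0.693 × Vd / t½ = 0.693 × 194.0 / 56.9 = 2.363 L/h
D = CL × Css × τ / F = 2.363 × 38 × 8 / 0.53 = 1355 mg

(a) 7370 mg; (b) 1360 mg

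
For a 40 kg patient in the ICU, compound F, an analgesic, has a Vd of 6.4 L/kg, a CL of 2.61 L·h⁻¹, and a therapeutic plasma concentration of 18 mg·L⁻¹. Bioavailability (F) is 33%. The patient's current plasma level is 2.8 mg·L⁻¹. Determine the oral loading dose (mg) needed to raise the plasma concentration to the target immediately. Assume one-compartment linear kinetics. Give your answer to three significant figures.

11800 mg

Total Vd = 6.4 × 40 = 256.0 L
Concentration deficit ΔC = 18 − 2.8 = 15.20 mg/L
LD = Vd × ΔC / F = 256.0 × 15.20 / 0.33 = 11790 mg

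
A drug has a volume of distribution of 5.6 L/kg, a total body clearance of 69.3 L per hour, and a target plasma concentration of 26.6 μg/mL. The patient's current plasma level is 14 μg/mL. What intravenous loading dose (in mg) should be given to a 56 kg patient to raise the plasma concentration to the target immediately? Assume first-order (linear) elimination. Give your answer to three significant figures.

Vd = 5.6 L/kg × 56 kg = 313.6 L
The loading dose fills Vd to the target concentration.
Concentration deficit ΔC = 26.6 − 14 = 12.60 mg/L
LD = Vd × ΔC = 313.6 × 12.60 = 3951 mg

3950 mg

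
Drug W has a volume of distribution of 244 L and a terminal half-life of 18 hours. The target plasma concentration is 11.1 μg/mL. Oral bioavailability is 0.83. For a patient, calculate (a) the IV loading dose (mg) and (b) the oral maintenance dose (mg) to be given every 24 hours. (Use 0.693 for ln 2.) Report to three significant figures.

LD = Vd × C = 244.0 × 11.1 = 2708 mg
CL = 0.693 × Vd / t½ = 0.693 × 244.0 / 18 = 9.394 L/h
D = CL × Css × τ / F = 9.394 × 11.1 × 24 / 0.83 = 3015 mg

(a) 2710 mg; (b) 3020 mg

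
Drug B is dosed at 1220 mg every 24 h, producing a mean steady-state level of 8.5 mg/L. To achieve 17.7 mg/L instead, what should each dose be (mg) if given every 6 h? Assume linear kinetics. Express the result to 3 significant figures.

For first-order elimination, Css ∝ F·D/(CL·τ); F and CL are unchanged, so Css ∝ D/τ.
D₂ = D₁ × (Css,target / Css,current) × (τ₂/τ₁) = 1220 × (17.7/8.5) × (6/24) = 635.1 mg

635 mg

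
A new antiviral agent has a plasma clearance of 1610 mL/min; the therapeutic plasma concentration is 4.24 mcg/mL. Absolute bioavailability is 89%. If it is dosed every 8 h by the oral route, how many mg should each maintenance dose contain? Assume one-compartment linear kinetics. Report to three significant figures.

3680 mg

CL = 1610 mL/min × 60/1000 = 96.60 L/h
At steady state, dose per interval replaces the amount cleared in that interval: F·D/τ = CL·Css.
D = CL × Css × τ / F = 96.60 × 4.24 × 8 / 0.89 = 3682 mg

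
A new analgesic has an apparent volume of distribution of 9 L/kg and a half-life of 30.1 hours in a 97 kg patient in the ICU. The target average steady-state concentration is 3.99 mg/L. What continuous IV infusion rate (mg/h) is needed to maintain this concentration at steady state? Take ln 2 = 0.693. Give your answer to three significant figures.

80.2 mg/h

Vd(total) = 97 kg × 9 L/kg = 873.0 L
CL = 0.693 × Vd / t½ = 0.693 × 873.0 / 30.1 = 20.10 L/h
Infusion rate = CL × Css = 20.10 × 3.99 = 80.20 mg/h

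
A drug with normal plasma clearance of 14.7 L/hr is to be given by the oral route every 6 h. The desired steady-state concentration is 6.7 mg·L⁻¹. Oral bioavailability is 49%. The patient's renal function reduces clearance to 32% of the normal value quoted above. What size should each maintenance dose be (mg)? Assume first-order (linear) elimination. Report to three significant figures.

386 mg

Patient clearance = 0.32 × 14.70 = 4.704 L/h
D = CL × Css × τ / F = 4.704 × 6.7 × 6 / 0.49 = 385.9 mg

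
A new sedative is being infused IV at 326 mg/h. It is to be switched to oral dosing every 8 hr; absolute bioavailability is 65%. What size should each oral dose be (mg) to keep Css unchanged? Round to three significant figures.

To maintain the same Css, the systemic dosing rate must be unchanged: F·D/τ = infusion rate.
D = rate × τ / F = 326 × 8 / 0.65 = 4012 mg

4010 mg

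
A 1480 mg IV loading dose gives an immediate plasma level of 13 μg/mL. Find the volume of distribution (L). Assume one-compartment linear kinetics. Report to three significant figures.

114 L

Immediately after an IV bolus, C₀ = Dose / Vd, so Vd = Dose / C₀.
Vd = 1480 / 13 = 113.8 L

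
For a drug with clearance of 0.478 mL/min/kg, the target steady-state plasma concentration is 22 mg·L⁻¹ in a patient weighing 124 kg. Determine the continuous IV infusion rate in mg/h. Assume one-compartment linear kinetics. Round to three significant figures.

78.2 mg/h

CL = 0.478 mL/min/kg × 124 kg = 59.27 mL/min = 59.27 × 60/1000 = 3.556 L/h
Rate = CL × Css = 3.556 × 22 = 78.23 mg/h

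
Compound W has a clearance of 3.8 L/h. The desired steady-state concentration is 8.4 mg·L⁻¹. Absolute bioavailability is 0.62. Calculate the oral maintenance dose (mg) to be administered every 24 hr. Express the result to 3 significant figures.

1240 mg

At steady state, dose per interval replaces the amount cleared in that interval: F·D/τ = CL·Css.
D = CL × Css × τ / F = 3.800 × 8.4 × 24 / 0.62 = 1236 mg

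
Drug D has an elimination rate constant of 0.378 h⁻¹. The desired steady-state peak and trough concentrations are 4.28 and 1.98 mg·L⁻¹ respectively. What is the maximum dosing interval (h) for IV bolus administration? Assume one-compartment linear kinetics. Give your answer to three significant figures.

2.04 h

Between IV bolus doses, concentration decays as C = C₀·e^(−kτ), so C_peak/C_trough = e^(kτ).
τ_max = ln(C_peak/C_trough) / k = ln(4.28/1.98) / 0.3780 = 0.7709 / 0.3780 = 2.039 h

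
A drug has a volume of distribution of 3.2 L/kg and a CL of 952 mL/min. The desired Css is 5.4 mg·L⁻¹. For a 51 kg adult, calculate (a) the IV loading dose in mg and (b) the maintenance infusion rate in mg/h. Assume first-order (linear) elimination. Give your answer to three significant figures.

(a) 881 mg; (b) 308 mg/h

Vd = 3.2 L/kg × 51 kg = 163.2 L
Loading: fill Vd to C_target → 163.2 L × 5.4 mg/L = 881.3 mg
CL = 952 mL/min = 952 × 0.06 = 57.12 L/h
Maintenance infusion rate = CL × Css = 57.12 × 5.4 = 308.4 mg/h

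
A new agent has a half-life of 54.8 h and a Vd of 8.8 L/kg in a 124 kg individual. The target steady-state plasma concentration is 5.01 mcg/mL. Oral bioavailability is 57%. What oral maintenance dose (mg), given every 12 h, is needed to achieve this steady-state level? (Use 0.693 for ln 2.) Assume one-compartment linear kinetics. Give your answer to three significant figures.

Vd(total) = 124 kg × 8.8 L/kg = 1091 L
CL = ln 2 · Vd / t½ = 0.693 × 1091 / 54.8 = 13.80 L/h
D = CL × Css × τ / F = 13.80 × 5.01 × 12 / 0.57 = 1456 mg

1460 mg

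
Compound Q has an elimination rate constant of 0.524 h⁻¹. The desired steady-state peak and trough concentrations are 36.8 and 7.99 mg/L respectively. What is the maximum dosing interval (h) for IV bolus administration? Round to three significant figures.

Between IV bolus doses, concentration decays as C = C₀·e^(−kτ), so C_peak/C_trough = e^(kτ).
τ_max = ln(C_peak/C_trough) / k = ln(36.8/7.99) / 0.5240 = 1.527 / 0.5240 = 2.914 h

2.91 h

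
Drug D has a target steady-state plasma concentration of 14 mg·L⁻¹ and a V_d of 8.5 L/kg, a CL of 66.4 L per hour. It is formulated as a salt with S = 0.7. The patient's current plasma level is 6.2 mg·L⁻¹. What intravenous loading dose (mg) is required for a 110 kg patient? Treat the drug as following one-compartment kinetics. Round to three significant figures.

Vd(total) = 110 kg × 8.5 L/kg = 935.0 L
The loading dose fills Vd to the target concentration; clearance is irrelevant here.
Concentration deficit ΔC = 14 − 6.2 = 7.800 mg/L
LD = Vd × ΔC / S = 935.0 × 7.800 / 0.7 = 10420 mg

10400 mg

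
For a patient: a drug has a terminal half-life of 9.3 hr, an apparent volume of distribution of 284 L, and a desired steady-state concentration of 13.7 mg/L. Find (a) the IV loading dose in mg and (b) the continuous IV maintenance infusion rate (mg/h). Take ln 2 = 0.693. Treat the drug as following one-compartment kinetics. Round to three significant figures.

(a) 3890 mg; (b) 290 mg/h

LD = Vd × C = 284.0 × 13.7 = 3891 mg
CL = 0.693 × Vd / t½ = 0.693 × 284.0 / 9.3 = 21.16 L/h
Infusion rate = CL × Css = 21.16 × 13.7 = 289.9 mg/h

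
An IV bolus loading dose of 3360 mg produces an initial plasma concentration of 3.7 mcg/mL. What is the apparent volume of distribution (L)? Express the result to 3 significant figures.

Immediately after an IV bolus, C₀ = Dose / Vd, so Vd = Dose / C₀.
Vd = 3360 / 3.7 = 908.1 L

908 L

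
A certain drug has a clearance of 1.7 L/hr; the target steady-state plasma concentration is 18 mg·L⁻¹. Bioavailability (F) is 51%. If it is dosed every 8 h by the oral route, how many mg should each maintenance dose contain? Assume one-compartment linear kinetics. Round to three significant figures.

480 mg

At steady state, dose per interval replaces the amount cleared in that interval: F·D/τ = CL·Css.
D = CL × Css × τ / F = 1.700 × 18 × 8 / 0.51 = 480.0 mg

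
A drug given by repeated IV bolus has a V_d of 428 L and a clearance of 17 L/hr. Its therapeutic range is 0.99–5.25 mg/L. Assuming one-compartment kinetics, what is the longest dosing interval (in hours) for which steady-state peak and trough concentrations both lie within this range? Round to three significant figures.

k = CL / Vd = 17.00 / 428.0 = 0.03972 h⁻¹
Between IV bolus doses, concentration decays as C = C₀·e^(−kτ), so C_peak/C_trough = e^(kτ).
τ_max = ln(C_peak/C_trough) / k = ln(5.25/0.99) / 0.03972 = 1.668 / 0.03972 = 41.99 h

42.0 h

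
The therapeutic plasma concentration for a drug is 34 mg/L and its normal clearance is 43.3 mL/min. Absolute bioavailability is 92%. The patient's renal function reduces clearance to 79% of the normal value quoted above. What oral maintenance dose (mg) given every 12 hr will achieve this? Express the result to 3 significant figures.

CL = 43.3 mL/min × 60/1000 = 2.598 L/h
Patient clearance = 0.79 × 2.598 = 2.052 L/h
D = CL × Css × τ / F = 2.052 × 34 × 12 / 0.92 = 910.0 mg

910 mg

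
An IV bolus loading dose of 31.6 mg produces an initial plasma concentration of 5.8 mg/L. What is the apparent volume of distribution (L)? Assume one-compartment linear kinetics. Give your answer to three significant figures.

5.45 L

Immediately after an IV bolus, C₀ = Dose / Vd, so Vd = Dose / C₀.
Vd = 31.6 / 5.8 = 5.448 L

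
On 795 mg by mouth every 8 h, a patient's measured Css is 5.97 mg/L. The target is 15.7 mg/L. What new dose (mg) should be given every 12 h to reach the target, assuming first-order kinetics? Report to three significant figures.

3140 mg

With linear kinetics, Css is proportional to dose rate (D/τ) at fixed clearance.
D₂ = D₁ × (Css,target / Css,current) × (τ₂/τ₁) = 795 × (15.7/5.97) × (12/8) = 3136 mg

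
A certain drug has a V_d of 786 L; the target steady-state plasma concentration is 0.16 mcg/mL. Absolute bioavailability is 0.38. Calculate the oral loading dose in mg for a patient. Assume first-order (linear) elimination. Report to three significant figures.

331 mg

LD = Vd × C / F = 786.0 × 0.1600 / 0.38 = 330.9 mg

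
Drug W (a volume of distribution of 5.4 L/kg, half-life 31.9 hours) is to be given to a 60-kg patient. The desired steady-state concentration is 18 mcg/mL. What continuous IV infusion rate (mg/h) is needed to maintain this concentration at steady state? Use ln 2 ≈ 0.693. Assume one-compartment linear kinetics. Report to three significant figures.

Vd(total) = 60 kg × 5.4 L/kg = 324.0 L
CL = ln 2 · Vd / t½ = 0.693 × 324.0 / 31.9 = 7.039 L/h
Infusion rate = CL × Css = 7.039 × 18 = 126.7 mg/h

127 mg/h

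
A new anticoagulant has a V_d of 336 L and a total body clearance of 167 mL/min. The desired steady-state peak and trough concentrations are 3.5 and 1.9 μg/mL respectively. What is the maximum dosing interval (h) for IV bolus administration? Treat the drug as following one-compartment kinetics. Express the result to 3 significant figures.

20.5 h

Convert clearance: 167 mL/min × 60 min/h ÷ 1000 mL/L = 10.02 L/h
k = CL / Vd = 10.02 / 336.0 = 0.02982 h⁻¹
Between IV bolus doses, concentration decays as C = C₀·e^(−kτ), so C_peak/C_trough = e^(kτ).
τ_max = ln(C_peak/C_trough) / k = ln(3.5/1.9) / 0.02982 = 0.6109 / 0.02982 = 20.49 h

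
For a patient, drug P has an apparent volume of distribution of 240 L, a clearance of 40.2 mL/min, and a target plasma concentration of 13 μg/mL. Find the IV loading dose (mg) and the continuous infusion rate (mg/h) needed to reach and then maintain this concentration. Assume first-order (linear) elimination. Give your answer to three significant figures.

Loading: fill Vd to C_target → 240.0 L × 13 mg/L = 3120 mg
Convert clearance: 40.2 mL/min × 60 min/h ÷ 1000 mL/L = 2.412 L/h
Maintenance: replace elimination → rate = CL × Css = 2.412 × 13 = 31.36 mg/h

(a) 3120 mg; (b) 31.4 mg/h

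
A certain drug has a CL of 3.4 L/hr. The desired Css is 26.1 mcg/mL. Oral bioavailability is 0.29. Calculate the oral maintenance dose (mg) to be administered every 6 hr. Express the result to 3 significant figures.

1840 mg

D = CL × Css × τ / F = 3.400 × 26.1 × 6 / 0.29 = 1836 mg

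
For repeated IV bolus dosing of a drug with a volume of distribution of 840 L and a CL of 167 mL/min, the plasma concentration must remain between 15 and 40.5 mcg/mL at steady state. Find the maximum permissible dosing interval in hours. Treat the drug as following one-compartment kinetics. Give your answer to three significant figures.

CL = 167 mL/min × 60/1000 = 10.02 L/h
k = CL / Vd = 10.02 / 840.0 = 0.01193 h⁻¹
Between IV bolus doses, concentration decays as C = C₀·e^(−kτ), so C_peak/C_trough = e^(kτ).
τ_max = ln(C_peak/C_trough) / k = ln(40.5/15) / 0.01193 = 0.9933 / 0.01193 = 83.26 h

83.3 h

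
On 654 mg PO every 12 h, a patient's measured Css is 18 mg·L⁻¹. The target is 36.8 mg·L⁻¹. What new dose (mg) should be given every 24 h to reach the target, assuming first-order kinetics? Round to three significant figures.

With linear kinetics, Css is proportional to dose rate (D/τ) at fixed clearance.
D₂ = D₁ × (Css,target / Css,current) × (τ₂/τ₁) = 654 × (36.8/18) × (24/12) = 2674 mg

2670 mg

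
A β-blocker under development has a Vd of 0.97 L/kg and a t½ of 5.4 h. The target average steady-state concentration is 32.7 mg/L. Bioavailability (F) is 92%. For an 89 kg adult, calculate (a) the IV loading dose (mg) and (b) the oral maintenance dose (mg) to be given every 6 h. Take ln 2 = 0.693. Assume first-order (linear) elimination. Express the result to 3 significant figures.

(a) 2820 mg; (b) 2360 mg

Vd(total) = 89 kg × 0.97 L/kg = 86.33 L
LD = Vd × C = 86.33 × 32.7 = 2823 mg
CL = 0.693 × Vd / t½ = 0.693 × 86.33 / 5.4 = 11.08 L/h
D = CL × Css × τ / F = 11.08 × 32.7 × 6 / 0.92 = 2363 mg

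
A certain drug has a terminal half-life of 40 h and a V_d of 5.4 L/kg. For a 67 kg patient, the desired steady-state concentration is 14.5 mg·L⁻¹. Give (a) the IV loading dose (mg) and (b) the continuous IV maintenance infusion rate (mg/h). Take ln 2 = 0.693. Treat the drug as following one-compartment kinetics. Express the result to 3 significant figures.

Vd = 5.4 L/kg × 67 kg = 361.8 L
LD = Vd × C = 361.8 × 14.5 = 5246 mg
CL = 0.693 × Vd / t½ = 0.693 × 361.8 / 40 = 6.268 L/h
Infusion rate = CL × Css = 6.268 × 14.5 = 90.89 mg/h

(a) 5250 mg; (b) 90.9 mg/h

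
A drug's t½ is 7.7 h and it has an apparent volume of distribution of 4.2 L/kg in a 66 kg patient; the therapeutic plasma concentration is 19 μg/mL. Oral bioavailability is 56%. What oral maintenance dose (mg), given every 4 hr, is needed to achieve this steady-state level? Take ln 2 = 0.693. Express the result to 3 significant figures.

3390 mg

Total Vd = 4.2 × 66 = 277.2 L
CL = ln 2 · Vd / t½ = 0.693 × 277.2 / 7.7 = 24.95 L/h
D = CL × Css × τ / F = 24.95 × 19 × 4 / 0.56 = 3386 mg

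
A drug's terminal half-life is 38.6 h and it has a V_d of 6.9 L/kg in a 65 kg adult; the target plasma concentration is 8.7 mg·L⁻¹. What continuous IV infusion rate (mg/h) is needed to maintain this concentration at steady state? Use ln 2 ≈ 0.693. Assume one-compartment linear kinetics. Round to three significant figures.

Total Vd = 6.9 × 65 = 448.5 L
CL = ln 2 · Vd / t½ = 0.693 × 448.5 / 38.6 = 8.052 L/h
Infusion rate = CL × Css = 8.052 × 8.7 = 70.05 mg/h

70.1 mg/h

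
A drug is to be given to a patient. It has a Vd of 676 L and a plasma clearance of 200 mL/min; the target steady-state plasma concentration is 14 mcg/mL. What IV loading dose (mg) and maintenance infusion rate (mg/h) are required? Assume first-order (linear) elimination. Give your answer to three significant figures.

Loading dose = Vd × C = 676.0 × 14 = 9464 mg
CL = 200 mL/min = 200 × 0.06 = 12.00 L/h
Maintenance: replace elimination → rate = CL × Css = 12.00 × 14 = 168.0 mg/h

(a) 9460 mg; (b) 168 mg/h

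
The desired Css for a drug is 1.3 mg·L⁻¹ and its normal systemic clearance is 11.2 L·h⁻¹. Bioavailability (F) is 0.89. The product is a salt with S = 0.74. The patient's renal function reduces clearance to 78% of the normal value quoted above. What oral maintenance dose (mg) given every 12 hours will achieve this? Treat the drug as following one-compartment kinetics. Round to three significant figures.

207 mg

Patient clearance = 0.78 × 11.20 = 8.736 L/h
D = CL × Css × τ / F / S = 8.736 × 1.3 × 12 / 0.89 / 0.74 = 206.9 mg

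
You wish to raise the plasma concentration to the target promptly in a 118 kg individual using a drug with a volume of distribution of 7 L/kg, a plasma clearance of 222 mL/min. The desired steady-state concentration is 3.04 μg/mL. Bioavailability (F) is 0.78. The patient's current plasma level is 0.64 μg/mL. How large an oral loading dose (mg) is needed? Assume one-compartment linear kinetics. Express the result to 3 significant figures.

2540 mg

Total Vd = 7 × 118 = 826.0 L
Concentration deficit ΔC = 3.04 − 0.64 = 2.400 mg/L
LD = Vd × ΔC / F = 826.0 × 2.400 / 0.78 = 2542 mg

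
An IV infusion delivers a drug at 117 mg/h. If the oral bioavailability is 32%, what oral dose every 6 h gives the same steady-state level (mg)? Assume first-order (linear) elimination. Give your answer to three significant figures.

To maintain the same Css, the systemic dosing rate must be unchanged: F·D/τ = infusion rate.
D = rate × τ / F = 117 × 6 / 0.32 = 2194 mg

2190 mg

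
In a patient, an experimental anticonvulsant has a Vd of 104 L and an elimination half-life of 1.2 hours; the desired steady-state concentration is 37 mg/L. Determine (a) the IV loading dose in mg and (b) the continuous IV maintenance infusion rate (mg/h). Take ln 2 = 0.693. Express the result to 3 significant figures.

LD = Vd × C = 104.0 × 37 = 3848 mg
CL = 0.693 × Vd / t½ = 0.693 × 104.0 / 1.2 = 60.06 L/h
Infusion rate = CL × Css = 60.06 × 37 = 2222 mg/h

(a) 3850 mg; (b) 2220 mg/h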